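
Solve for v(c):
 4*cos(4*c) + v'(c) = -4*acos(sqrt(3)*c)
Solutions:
 v(c) = C1 - 4*c*acos(sqrt(3)*c) + 4*sqrt(3)*sqrt(1 - 3*c^2)/3 - sin(4*c)


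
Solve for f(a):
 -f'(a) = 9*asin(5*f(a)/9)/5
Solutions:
 Integral(1/asin(5*_y/9), (_y, f(a))) = C1 - 9*a/5


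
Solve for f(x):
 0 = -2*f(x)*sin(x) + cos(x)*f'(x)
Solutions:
 f(x) = C1/cos(x)^2


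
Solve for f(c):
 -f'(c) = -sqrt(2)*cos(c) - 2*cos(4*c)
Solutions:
 f(c) = C1 + sqrt(2)*sin(c) + sin(4*c)/2


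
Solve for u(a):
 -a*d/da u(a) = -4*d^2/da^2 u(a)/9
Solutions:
 u(a) = C1 + C2*erfi(3*sqrt(2)*a/4)


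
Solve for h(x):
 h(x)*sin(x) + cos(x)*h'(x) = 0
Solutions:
 h(x) = C1*cos(x)


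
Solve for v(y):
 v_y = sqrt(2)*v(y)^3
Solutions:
 v(y) = -sqrt(2)*sqrt(-1/(C1 + sqrt(2)*y))/2
 v(y) = sqrt(2)*sqrt(-1/(C1 + sqrt(2)*y))/2


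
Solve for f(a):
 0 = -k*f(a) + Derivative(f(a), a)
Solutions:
 f(a) = C1*exp(a*k)


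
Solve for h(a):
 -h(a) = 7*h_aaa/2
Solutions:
 h(a) = C3*exp(-2^(1/3)*7^(2/3)*a/7) + (C1*sin(2^(1/3)*sqrt(3)*7^(2/3)*a/14) + C2*cos(2^(1/3)*sqrt(3)*7^(2/3)*a/14))*exp(2^(1/3)*7^(2/3)*a/14)


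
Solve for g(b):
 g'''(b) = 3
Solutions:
 g(b) = C1 + C2*b + C3*b^2 + b^3/2


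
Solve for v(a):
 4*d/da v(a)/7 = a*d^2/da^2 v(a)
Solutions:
 v(a) = C1 + C2*a^(11/7)


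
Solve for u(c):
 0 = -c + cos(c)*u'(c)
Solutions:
 u(c) = C1 + Integral(c/cos(c), c)


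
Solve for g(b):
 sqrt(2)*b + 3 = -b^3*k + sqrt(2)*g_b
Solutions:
 g(b) = C1 + sqrt(2)*b^4*k/8 + b^2/2 + 3*sqrt(2)*b/2


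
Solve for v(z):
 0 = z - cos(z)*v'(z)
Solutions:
 v(z) = C1 + Integral(z/cos(z), z)


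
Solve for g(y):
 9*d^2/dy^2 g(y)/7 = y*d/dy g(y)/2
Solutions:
 g(y) = C1 + C2*erfi(sqrt(7)*y/6)


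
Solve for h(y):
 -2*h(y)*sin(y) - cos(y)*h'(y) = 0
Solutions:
 h(y) = C1*cos(y)^2


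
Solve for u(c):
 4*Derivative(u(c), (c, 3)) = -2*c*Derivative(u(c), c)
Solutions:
 u(c) = C1 + Integral(C2*airyai(-2^(2/3)*c/2) + C3*airybi(-2^(2/3)*c/2), c)


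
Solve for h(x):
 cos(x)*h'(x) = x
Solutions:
 h(x) = C1 + Integral(x/cos(x), x)


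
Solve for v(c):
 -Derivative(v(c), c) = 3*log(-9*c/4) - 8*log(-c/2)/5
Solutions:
 v(c) = C1 - 7*c*log(-c)/5 + c*(-6*log(3) + 7/5 + 22*log(2)/5)


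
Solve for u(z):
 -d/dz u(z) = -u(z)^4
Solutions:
 u(z) = (-1/(C1 + 3*z))^(1/3)
 u(z) = (-1/(C1 + z))^(1/3)*(-3^(2/3) - 3*3^(1/6)*I)/6
 u(z) = (-1/(C1 + z))^(1/3)*(-3^(2/3) + 3*3^(1/6)*I)/6


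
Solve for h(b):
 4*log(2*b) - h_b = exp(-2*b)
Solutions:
 h(b) = C1 + 4*b*log(b) + 4*b*(-1 + log(2)) + exp(-2*b)/2


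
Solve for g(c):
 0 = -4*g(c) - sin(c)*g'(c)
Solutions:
 g(c) = C1*(cos(c)^2 + 2*cos(c) + 1)/(cos(c)^2 - 2*cos(c) + 1)


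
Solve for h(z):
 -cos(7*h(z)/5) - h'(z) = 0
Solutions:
 z - 5*log(sin(7*h(z)/5) - 1)/14 + 5*log(sin(7*h(z)/5) + 1)/14 = C1


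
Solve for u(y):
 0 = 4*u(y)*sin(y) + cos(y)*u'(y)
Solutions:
 u(y) = C1*cos(y)^4


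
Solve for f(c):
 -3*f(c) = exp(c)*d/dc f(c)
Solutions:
 f(c) = C1*exp(3*exp(-c))


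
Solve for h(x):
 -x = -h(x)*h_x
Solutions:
 h(x) = -sqrt(C1 + x^2)
 h(x) = sqrt(C1 + x^2)


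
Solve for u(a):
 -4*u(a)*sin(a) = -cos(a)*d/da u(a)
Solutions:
 u(a) = C1/cos(a)^4


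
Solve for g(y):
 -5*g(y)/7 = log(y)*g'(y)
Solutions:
 g(y) = C1*exp(-5*li(y)/7)


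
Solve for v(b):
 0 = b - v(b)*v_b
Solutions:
 v(b) = -sqrt(C1 + b^2)
 v(b) = sqrt(C1 + b^2)


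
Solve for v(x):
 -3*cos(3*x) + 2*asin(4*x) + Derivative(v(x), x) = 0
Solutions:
 v(x) = C1 - 2*x*asin(4*x) - sqrt(1 - 16*x^2)/2 + sin(3*x)


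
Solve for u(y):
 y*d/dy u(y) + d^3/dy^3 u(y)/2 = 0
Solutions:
 u(y) = C1 + Integral(C2*airyai(-2^(1/3)*y) + C3*airybi(-2^(1/3)*y), y)


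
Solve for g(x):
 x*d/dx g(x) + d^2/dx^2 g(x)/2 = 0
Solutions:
 g(x) = C1 + C2*erf(x)


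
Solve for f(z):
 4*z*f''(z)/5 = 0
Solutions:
 f(z) = C1 + C2*z


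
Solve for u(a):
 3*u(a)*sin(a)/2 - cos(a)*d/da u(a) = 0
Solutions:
 u(a) = C1/cos(a)^(3/2)


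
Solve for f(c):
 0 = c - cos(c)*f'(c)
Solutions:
 f(c) = C1 + Integral(c/cos(c), c)


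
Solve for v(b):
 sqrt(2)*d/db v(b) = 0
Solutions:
 v(b) = C1


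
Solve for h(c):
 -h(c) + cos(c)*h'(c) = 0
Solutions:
 h(c) = C1*sqrt(sin(c) + 1)/sqrt(sin(c) - 1)


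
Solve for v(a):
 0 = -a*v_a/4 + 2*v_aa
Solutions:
 v(a) = C1 + C2*erfi(a/4)


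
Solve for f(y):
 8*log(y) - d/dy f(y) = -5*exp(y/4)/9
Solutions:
 f(y) = C1 + 8*y*log(y) - 8*y + 20*exp(y/4)/9


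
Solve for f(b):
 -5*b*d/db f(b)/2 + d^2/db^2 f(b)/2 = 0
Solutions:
 f(b) = C1 + C2*erfi(sqrt(10)*b/2)


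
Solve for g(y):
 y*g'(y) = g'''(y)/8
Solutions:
 g(y) = C1 + Integral(C2*airyai(2*y) + C3*airybi(2*y), y)


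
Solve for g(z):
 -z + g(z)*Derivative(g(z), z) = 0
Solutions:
 g(z) = -sqrt(C1 + z^2)
 g(z) = sqrt(C1 + z^2)


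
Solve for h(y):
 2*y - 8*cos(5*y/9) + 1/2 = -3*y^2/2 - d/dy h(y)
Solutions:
 h(y) = C1 - y^3/2 - y^2 - y/2 + 72*sin(5*y/9)/5


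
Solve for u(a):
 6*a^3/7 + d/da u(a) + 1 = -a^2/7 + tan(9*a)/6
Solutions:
 u(a) = C1 - 3*a^4/14 - a^3/21 - a - log(cos(9*a))/54


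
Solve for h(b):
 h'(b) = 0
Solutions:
 h(b) = C1


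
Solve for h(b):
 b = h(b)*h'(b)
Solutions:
 h(b) = -sqrt(C1 + b^2)
 h(b) = sqrt(C1 + b^2)


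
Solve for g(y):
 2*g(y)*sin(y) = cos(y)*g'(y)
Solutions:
 g(y) = C1/cos(y)^2


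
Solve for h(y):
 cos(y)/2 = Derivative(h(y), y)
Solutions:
 h(y) = C1 + sin(y)/2


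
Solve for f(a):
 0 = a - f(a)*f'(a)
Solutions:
 f(a) = -sqrt(C1 + a^2)
 f(a) = sqrt(C1 + a^2)


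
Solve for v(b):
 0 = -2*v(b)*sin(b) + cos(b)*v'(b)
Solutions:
 v(b) = C1/cos(b)^2


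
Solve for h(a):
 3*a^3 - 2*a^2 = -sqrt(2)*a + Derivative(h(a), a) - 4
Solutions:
 h(a) = C1 + 3*a^4/4 - 2*a^3/3 + sqrt(2)*a^2/2 + 4*a


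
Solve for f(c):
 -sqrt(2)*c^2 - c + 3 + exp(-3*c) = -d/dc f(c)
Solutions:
 f(c) = C1 + sqrt(2)*c^3/3 + c^2/2 - 3*c + exp(-3*c)/3


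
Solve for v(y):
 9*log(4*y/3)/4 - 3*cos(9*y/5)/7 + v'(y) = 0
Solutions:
 v(y) = C1 - 9*y*log(y)/4 - 9*y*log(2)/2 + 9*y/4 + 9*y*log(3)/4 + 5*sin(9*y/5)/21


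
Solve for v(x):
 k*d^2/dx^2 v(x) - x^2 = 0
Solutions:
 v(x) = C1 + C2*x + x^4/(12*k)


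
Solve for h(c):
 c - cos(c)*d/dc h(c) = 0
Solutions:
 h(c) = C1 + Integral(c/cos(c), c)


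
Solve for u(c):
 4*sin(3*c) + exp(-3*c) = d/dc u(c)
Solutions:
 u(c) = C1 - 4*cos(3*c)/3 - exp(-3*c)/3


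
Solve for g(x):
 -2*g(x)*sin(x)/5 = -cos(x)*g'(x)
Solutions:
 g(x) = C1/cos(x)^(2/5)


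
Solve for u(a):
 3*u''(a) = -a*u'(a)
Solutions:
 u(a) = C1 + C2*erf(sqrt(6)*a/6)


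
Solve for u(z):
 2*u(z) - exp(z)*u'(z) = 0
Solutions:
 u(z) = C1*exp(-2*exp(-z))


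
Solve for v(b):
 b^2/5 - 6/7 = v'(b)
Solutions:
 v(b) = C1 + b^3/15 - 6*b/7


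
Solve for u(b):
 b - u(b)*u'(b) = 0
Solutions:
 u(b) = -sqrt(C1 + b^2)
 u(b) = sqrt(C1 + b^2)


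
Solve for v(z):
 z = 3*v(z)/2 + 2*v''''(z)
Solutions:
 v(z) = 2*z/3 + (C1*sin(3^(1/4)*z/2) + C2*cos(3^(1/4)*z/2))*exp(-3^(1/4)*z/2) + (C3*sin(3^(1/4)*z/2) + C4*cos(3^(1/4)*z/2))*exp(3^(1/4)*z/2)


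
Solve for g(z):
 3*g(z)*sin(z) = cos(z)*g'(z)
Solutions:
 g(z) = C1/cos(z)^3


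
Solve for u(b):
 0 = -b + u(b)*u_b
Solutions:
 u(b) = -sqrt(C1 + b^2)
 u(b) = sqrt(C1 + b^2)


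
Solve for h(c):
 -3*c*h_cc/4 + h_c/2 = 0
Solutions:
 h(c) = C1 + C2*c^(5/3)


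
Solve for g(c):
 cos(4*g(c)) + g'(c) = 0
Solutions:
 g(c) = -asin((C1 + exp(8*c))/(C1 - exp(8*c)))/4 + pi/4
 g(c) = asin((C1 + exp(8*c))/(C1 - exp(8*c)))/4


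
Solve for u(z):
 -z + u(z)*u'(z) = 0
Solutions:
 u(z) = -sqrt(C1 + z^2)
 u(z) = sqrt(C1 + z^2)


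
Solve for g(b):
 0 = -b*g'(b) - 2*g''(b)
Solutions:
 g(b) = C1 + C2*erf(b/2)


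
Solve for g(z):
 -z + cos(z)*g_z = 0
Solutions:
 g(z) = C1 + Integral(z/cos(z), z)


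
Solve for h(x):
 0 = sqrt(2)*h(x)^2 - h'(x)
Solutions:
 h(x) = -1/(C1 + sqrt(2)*x)


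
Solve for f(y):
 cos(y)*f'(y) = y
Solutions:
 f(y) = C1 + Integral(y/cos(y), y)


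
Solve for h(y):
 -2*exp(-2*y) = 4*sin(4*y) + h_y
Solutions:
 h(y) = C1 + cos(4*y) + exp(-2*y)


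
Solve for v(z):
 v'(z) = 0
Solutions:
 v(z) = C1


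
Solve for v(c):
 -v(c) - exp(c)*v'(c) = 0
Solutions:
 v(c) = C1*exp(exp(-c))


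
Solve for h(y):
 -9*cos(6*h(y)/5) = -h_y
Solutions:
 -9*y - 5*log(sin(6*h(y)/5) - 1)/12 + 5*log(sin(6*h(y)/5) + 1)/12 = C1


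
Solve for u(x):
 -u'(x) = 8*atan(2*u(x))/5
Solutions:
 Integral(1/atan(2*_y), (_y, u(x))) = C1 - 8*x/5


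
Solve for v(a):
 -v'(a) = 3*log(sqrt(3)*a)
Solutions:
 v(a) = C1 - 3*a*log(a) - 3*a*log(3)/2 + 3*a


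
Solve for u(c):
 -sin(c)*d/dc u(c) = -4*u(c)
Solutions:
 u(c) = C1*(cos(c)^2 - 2*cos(c) + 1)/(cos(c)^2 + 2*cos(c) + 1)


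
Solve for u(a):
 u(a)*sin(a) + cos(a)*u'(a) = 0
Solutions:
 u(a) = C1*cos(a)


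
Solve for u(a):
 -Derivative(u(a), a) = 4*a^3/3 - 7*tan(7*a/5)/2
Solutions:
 u(a) = C1 - a^4/3 - 5*log(cos(7*a/5))/2


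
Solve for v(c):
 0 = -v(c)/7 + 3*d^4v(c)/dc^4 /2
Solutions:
 v(c) = C1*exp(-2^(1/4)*21^(3/4)*c/21) + C2*exp(2^(1/4)*21^(3/4)*c/21) + C3*sin(2^(1/4)*21^(3/4)*c/21) + C4*cos(2^(1/4)*21^(3/4)*c/21)


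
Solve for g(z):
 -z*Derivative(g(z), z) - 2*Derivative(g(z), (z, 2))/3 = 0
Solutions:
 g(z) = C1 + C2*erf(sqrt(3)*z/2)


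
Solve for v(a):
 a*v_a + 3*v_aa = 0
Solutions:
 v(a) = C1 + C2*erf(sqrt(6)*a/6)


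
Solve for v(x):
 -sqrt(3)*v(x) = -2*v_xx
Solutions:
 v(x) = C1*exp(-sqrt(2)*3^(1/4)*x/2) + C2*exp(sqrt(2)*3^(1/4)*x/2)


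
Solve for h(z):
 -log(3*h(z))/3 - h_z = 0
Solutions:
 3*Integral(1/(log(_y) + log(3)), (_y, h(z))) = C1 - z


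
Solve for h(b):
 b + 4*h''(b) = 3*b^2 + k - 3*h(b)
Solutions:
 h(b) = C1*sin(sqrt(3)*b/2) + C2*cos(sqrt(3)*b/2) + b^2 - b/3 + k/3 - 8/3


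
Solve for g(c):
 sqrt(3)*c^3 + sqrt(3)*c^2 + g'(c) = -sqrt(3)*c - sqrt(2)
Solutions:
 g(c) = C1 - sqrt(3)*c^4/4 - sqrt(3)*c^3/3 - sqrt(3)*c^2/2 - sqrt(2)*c


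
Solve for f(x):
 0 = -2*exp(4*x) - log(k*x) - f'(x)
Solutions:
 f(x) = C1 - x*log(k*x) + x - exp(4*x)/2


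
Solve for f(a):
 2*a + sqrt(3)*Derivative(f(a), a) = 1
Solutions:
 f(a) = C1 - sqrt(3)*a^2/3 + sqrt(3)*a/3


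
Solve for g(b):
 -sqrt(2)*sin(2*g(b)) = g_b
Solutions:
 g(b) = pi - acos((-C1 - exp(4*sqrt(2)*b))/(C1 - exp(4*sqrt(2)*b)))/2
 g(b) = acos((-C1 - exp(4*sqrt(2)*b))/(C1 - exp(4*sqrt(2)*b)))/2


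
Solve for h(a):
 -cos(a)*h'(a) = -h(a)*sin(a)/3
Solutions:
 h(a) = C1/cos(a)^(1/3)


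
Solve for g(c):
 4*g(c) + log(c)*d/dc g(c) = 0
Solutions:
 g(c) = C1*exp(-4*li(c))


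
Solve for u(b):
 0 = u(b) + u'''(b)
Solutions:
 u(b) = C3*exp(-b) + (C1*sin(sqrt(3)*b/2) + C2*cos(sqrt(3)*b/2))*exp(b/2)


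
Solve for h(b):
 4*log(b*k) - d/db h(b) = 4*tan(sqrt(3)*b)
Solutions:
 h(b) = C1 + 4*b*log(b*k) - 4*b + 4*sqrt(3)*log(cos(sqrt(3)*b))/3


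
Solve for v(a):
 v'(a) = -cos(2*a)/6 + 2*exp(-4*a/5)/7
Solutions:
 v(a) = C1 - sin(2*a)/12 - 5*exp(-4*a/5)/14


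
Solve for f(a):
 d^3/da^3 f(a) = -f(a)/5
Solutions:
 f(a) = C3*exp(-5^(2/3)*a/5) + (C1*sin(sqrt(3)*5^(2/3)*a/10) + C2*cos(sqrt(3)*5^(2/3)*a/10))*exp(5^(2/3)*a/10)


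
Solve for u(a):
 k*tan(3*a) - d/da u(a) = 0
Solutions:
 u(a) = C1 - k*log(cos(3*a))/3


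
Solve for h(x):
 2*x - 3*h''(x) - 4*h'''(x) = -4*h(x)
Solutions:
 h(x) = C1*exp(-x*((8*sqrt(15) + 31)^(-1/3) + 2 + (8*sqrt(15) + 31)^(1/3))/8)*sin(sqrt(3)*x*(-(8*sqrt(15) + 31)^(1/3) + (8*sqrt(15) + 31)^(-1/3))/8) + C2*exp(-x*((8*sqrt(15) + 31)^(-1/3) + 2 + (8*sqrt(15) + 31)^(1/3))/8)*cos(sqrt(3)*x*(-(8*sqrt(15) + 31)^(1/3) + (8*sqrt(15) + 31)^(-1/3))/8) + C3*exp(x*(-1 + (8*sqrt(15) + 31)^(-1/3) + (8*sqrt(15) + 31)^(1/3))/4) - x/2


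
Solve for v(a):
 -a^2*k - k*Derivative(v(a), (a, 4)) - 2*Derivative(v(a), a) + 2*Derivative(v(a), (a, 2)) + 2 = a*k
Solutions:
 v(a) = C1 + C2*exp(a*(3^(1/3)*(sqrt(3)*sqrt((27 - 8/k)/k^2) + 9/k)^(1/3)/6 - 3^(5/6)*I*(sqrt(3)*sqrt((27 - 8/k)/k^2) + 9/k)^(1/3)/6 - 4/(k*(-3^(1/3) + 3^(5/6)*I)*(sqrt(3)*sqrt((27 - 8/k)/k^2) + 9/k)^(1/3)))) + C3*exp(a*(3^(1/3)*(sqrt(3)*sqrt((27 - 8/k)/k^2) + 9/k)^(1/3)/6 + 3^(5/6)*I*(sqrt(3)*sqrt((27 - 8/k)/k^2) + 9/k)^(1/3)/6 + 4/(k*(3^(1/3) + 3^(5/6)*I)*(sqrt(3)*sqrt((27 - 8/k)/k^2) + 9/k)^(1/3)))) + C4*exp(-3^(1/3)*a*((sqrt(3)*sqrt((27 - 8/k)/k^2) + 9/k)^(1/3) + 2*3^(1/3)/(k*(sqrt(3)*sqrt((27 - 8/k)/k^2) + 9/k)^(1/3)))/3) - a^3*k/6 - 3*a^2*k/4 - 3*a*k/2 + a


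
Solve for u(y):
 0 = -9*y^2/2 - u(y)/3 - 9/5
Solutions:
 u(y) = -27*y^2/2 - 27/5


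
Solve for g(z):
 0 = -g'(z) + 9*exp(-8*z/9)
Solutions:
 g(z) = C1 - 81*exp(-8*z/9)/8


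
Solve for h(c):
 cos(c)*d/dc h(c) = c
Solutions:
 h(c) = C1 + Integral(c/cos(c), c)


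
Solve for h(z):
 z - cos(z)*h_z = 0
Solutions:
 h(z) = C1 + Integral(z/cos(z), z)


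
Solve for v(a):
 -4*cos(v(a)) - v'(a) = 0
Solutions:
 v(a) = pi - asin((C1 + exp(8*a))/(C1 - exp(8*a)))
 v(a) = asin((C1 + exp(8*a))/(C1 - exp(8*a)))


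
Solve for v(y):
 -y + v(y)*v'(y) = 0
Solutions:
 v(y) = -sqrt(C1 + y^2)
 v(y) = sqrt(C1 + y^2)


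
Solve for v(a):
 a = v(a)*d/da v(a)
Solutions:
 v(a) = -sqrt(C1 + a^2)
 v(a) = sqrt(C1 + a^2)


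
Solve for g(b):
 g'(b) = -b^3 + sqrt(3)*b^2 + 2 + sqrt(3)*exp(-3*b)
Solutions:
 g(b) = C1 - b^4/4 + sqrt(3)*b^3/3 + 2*b - sqrt(3)*exp(-3*b)/3


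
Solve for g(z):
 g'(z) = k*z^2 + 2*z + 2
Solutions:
 g(z) = C1 + k*z^3/3 + z^2 + 2*z


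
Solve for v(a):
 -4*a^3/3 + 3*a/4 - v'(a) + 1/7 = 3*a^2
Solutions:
 v(a) = C1 - a^4/3 - a^3 + 3*a^2/8 + a/7


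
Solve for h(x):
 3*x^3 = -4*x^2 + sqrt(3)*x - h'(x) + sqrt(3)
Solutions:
 h(x) = C1 - 3*x^4/4 - 4*x^3/3 + sqrt(3)*x^2/2 + sqrt(3)*x


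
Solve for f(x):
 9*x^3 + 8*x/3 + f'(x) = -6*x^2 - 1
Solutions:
 f(x) = C1 - 9*x^4/4 - 2*x^3 - 4*x^2/3 - x


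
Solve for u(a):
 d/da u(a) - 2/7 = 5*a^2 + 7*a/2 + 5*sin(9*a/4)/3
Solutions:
 u(a) = C1 + 5*a^3/3 + 7*a^2/4 + 2*a/7 - 20*cos(9*a/4)/27


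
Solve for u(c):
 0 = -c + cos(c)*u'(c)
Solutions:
 u(c) = C1 + Integral(c/cos(c), c)


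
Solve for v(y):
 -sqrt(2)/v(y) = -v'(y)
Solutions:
 v(y) = -sqrt(C1 + 2*sqrt(2)*y)
 v(y) = sqrt(C1 + 2*sqrt(2)*y)


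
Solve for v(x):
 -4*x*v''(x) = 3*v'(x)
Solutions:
 v(x) = C1 + C2*x^(1/4)


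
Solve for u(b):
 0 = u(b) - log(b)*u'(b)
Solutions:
 u(b) = C1*exp(li(b))


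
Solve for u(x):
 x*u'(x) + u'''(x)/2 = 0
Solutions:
 u(x) = C1 + Integral(C2*airyai(-2^(1/3)*x) + C3*airybi(-2^(1/3)*x), x)


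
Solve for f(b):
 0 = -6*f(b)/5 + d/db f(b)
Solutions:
 f(b) = C1*exp(6*b/5)


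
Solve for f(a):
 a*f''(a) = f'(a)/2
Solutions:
 f(a) = C1 + C2*a^(3/2)


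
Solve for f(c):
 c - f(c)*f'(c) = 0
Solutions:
 f(c) = -sqrt(C1 + c^2)
 f(c) = sqrt(C1 + c^2)


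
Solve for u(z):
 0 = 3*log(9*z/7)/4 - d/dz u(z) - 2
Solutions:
 u(z) = C1 + 3*z*log(z)/4 - 11*z/4 - 3*z*log(7)/4 + 3*z*log(3)/2


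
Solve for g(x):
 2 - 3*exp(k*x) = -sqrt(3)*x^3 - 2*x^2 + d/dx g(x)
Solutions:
 g(x) = C1 + sqrt(3)*x^4/4 + 2*x^3/3 + 2*x - 3*exp(k*x)/k


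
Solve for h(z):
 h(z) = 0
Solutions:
 h(z) = 0


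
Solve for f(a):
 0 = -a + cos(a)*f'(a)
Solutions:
 f(a) = C1 + Integral(a/cos(a), a)


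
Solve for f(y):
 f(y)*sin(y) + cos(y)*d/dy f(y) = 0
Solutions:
 f(y) = C1*cos(y)


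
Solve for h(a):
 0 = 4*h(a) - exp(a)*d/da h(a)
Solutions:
 h(a) = C1*exp(-4*exp(-a))


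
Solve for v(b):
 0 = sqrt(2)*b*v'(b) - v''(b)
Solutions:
 v(b) = C1 + C2*erfi(2^(3/4)*b/2)


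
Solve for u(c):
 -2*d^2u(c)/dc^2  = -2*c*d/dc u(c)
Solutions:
 u(c) = C1 + C2*erfi(sqrt(2)*c/2)


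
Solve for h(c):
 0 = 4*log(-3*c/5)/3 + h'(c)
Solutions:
 h(c) = C1 - 4*c*log(-c)/3 + 4*c*(-log(3) + 1 + log(5))/3


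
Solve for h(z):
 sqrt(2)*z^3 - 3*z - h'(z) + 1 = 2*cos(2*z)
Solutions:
 h(z) = C1 + sqrt(2)*z^4/4 - 3*z^2/2 + z - sin(2*z)


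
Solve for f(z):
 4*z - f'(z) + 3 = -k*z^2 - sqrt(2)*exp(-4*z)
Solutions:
 f(z) = C1 + k*z^3/3 + 2*z^2 + 3*z - sqrt(2)*exp(-4*z)/4


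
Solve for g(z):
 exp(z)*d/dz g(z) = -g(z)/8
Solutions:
 g(z) = C1*exp(exp(-z)/8)


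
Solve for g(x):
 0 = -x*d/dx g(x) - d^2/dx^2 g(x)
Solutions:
 g(x) = C1 + C2*erf(sqrt(2)*x/2)


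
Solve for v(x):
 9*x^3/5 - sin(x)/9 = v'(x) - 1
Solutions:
 v(x) = C1 + 9*x^4/20 + x + cos(x)/9


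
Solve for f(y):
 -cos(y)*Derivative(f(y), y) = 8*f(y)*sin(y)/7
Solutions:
 f(y) = C1*cos(y)^(8/7)


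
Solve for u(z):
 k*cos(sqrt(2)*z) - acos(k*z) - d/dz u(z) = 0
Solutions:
 u(z) = C1 + sqrt(2)*k*sin(sqrt(2)*z)/2 - Piecewise((z*acos(k*z) - sqrt(-k^2*z^2 + 1)/k, Ne(k, 0)), (pi*z/2, True))


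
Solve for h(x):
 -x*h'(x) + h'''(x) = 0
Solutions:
 h(x) = C1 + Integral(C2*airyai(x) + C3*airybi(x), x)


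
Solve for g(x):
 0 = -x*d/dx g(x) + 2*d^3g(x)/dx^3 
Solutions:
 g(x) = C1 + Integral(C2*airyai(2^(2/3)*x/2) + C3*airybi(2^(2/3)*x/2), x)


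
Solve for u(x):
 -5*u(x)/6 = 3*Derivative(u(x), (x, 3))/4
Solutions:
 u(x) = C3*exp(-30^(1/3)*x/3) + (C1*sin(10^(1/3)*3^(5/6)*x/6) + C2*cos(10^(1/3)*3^(5/6)*x/6))*exp(30^(1/3)*x/6)


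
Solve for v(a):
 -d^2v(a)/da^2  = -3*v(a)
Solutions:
 v(a) = C1*exp(-sqrt(3)*a) + C2*exp(sqrt(3)*a)


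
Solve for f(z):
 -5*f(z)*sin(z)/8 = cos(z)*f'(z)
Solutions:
 f(z) = C1*cos(z)^(5/8)


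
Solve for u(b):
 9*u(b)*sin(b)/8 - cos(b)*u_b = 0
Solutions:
 u(b) = C1/cos(b)^(9/8)


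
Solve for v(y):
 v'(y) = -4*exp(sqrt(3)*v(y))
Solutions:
 v(y) = sqrt(3)*(2*log(1/(C1 + 4*y)) - log(3))/6


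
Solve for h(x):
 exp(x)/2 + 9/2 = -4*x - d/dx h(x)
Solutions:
 h(x) = C1 - 2*x^2 - 9*x/2 - exp(x)/2


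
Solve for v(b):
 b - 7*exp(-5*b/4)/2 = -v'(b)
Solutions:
 v(b) = C1 - b^2/2 - 14*exp(-5*b/4)/5


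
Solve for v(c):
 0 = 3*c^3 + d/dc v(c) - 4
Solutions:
 v(c) = C1 - 3*c^4/4 + 4*c


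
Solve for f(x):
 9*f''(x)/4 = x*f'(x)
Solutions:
 f(x) = C1 + C2*erfi(sqrt(2)*x/3)


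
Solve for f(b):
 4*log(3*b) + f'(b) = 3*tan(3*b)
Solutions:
 f(b) = C1 - 4*b*log(b) - 4*b*log(3) + 4*b - log(cos(3*b))


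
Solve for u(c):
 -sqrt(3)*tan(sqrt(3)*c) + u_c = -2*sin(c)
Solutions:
 u(c) = C1 - log(cos(sqrt(3)*c)) + 2*cos(c)


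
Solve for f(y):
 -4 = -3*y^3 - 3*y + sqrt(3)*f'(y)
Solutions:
 f(y) = C1 + sqrt(3)*y^4/4 + sqrt(3)*y^2/2 - 4*sqrt(3)*y/3


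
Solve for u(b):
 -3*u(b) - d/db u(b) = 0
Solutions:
 u(b) = C1*exp(-3*b)


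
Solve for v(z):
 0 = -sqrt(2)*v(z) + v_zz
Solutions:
 v(z) = C1*exp(-2^(1/4)*z) + C2*exp(2^(1/4)*z)


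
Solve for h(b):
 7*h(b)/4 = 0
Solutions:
 h(b) = 0


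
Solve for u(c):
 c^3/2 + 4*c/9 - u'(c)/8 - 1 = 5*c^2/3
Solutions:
 u(c) = C1 + c^4 - 40*c^3/9 + 16*c^2/9 - 8*c


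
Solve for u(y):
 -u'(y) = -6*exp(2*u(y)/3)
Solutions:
 u(y) = 3*log(-sqrt(-1/(C1 + 6*y))) - 3*log(2) + 3*log(6)/2
 u(y) = 3*log(-1/(C1 + 6*y))/2 - 3*log(2) + 3*log(6)/2


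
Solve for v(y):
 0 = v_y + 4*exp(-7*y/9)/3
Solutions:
 v(y) = C1 + 12*exp(-7*y/9)/7


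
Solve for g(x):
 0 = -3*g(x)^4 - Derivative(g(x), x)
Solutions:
 g(x) = (-3^(2/3) - 3*3^(1/6)*I)*(1/(C1 + 3*x))^(1/3)/6
 g(x) = (-3^(2/3) + 3*3^(1/6)*I)*(1/(C1 + 3*x))^(1/3)/6
 g(x) = (1/(C1 + 9*x))^(1/3)


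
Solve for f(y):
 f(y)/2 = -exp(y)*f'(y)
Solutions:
 f(y) = C1*exp(exp(-y)/2)


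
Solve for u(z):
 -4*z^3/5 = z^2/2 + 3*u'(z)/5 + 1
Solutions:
 u(z) = C1 - z^4/3 - 5*z^3/18 - 5*z/3


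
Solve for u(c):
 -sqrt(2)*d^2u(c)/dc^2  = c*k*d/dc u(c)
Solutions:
 u(c) = Piecewise((-2^(3/4)*sqrt(pi)*C1*erf(2^(1/4)*c*sqrt(k)/2)/(2*sqrt(k)) - C2, (k > 0) | (k < 0)), (-C1*c - C2, True))


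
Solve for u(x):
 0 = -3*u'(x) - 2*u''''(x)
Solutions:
 u(x) = C1 + C4*exp(-2^(2/3)*3^(1/3)*x/2) + (C2*sin(2^(2/3)*3^(5/6)*x/4) + C3*cos(2^(2/3)*3^(5/6)*x/4))*exp(2^(2/3)*3^(1/3)*x/4)


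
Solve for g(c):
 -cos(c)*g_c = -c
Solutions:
 g(c) = C1 + Integral(c/cos(c), c)


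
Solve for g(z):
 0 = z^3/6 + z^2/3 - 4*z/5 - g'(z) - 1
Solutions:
 g(z) = C1 + z^4/24 + z^3/9 - 2*z^2/5 - z


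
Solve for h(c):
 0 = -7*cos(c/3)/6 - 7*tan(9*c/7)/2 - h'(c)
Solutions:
 h(c) = C1 + 49*log(cos(9*c/7))/18 - 7*sin(c/3)/2


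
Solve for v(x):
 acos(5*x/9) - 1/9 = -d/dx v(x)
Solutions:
 v(x) = C1 - x*acos(5*x/9) + x/9 + sqrt(81 - 25*x^2)/5


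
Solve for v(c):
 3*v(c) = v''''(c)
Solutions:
 v(c) = C1*exp(-3^(1/4)*c) + C2*exp(3^(1/4)*c) + C3*sin(3^(1/4)*c) + C4*cos(3^(1/4)*c)


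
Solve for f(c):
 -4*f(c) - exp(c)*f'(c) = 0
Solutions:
 f(c) = C1*exp(4*exp(-c))


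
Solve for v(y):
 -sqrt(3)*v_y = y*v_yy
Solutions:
 v(y) = C1 + C2*y^(1 - sqrt(3))


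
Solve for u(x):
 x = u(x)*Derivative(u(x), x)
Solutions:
 u(x) = -sqrt(C1 + x^2)
 u(x) = sqrt(C1 + x^2)


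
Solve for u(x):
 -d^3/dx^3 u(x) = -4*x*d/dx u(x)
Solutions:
 u(x) = C1 + Integral(C2*airyai(2^(2/3)*x) + C3*airybi(2^(2/3)*x), x)


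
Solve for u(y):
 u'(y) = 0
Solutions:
 u(y) = C1


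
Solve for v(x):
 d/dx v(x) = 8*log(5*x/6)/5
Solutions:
 v(x) = C1 + 8*x*log(x)/5 - 8*x*log(6)/5 - 8*x/5 + 8*x*log(5)/5


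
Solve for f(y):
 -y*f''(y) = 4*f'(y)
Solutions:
 f(y) = C1 + C2/y^3


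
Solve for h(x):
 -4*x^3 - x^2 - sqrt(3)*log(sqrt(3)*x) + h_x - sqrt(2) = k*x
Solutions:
 h(x) = C1 + k*x^2/2 + x^4 + x^3/3 + sqrt(3)*x*log(x) - sqrt(3)*x + sqrt(3)*x*log(3)/2 + sqrt(2)*x


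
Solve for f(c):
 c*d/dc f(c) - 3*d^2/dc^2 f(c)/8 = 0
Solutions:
 f(c) = C1 + C2*erfi(2*sqrt(3)*c/3)


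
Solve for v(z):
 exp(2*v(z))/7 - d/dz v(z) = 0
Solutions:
 v(z) = log(-1/(C1 + z))/2 - log(2) + log(14)/2
 v(z) = log(-sqrt(-1/(C1 + z))) - log(2) + log(14)/2


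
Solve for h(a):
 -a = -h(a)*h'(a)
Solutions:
 h(a) = -sqrt(C1 + a^2)
 h(a) = sqrt(C1 + a^2)


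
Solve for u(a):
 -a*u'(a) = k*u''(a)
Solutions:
 u(a) = C1 + C2*sqrt(k)*erf(sqrt(2)*a*sqrt(1/k)/2)


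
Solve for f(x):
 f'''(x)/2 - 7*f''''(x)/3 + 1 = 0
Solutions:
 f(x) = C1 + C2*x + C3*x^2 + C4*exp(3*x/14) - x^3/3


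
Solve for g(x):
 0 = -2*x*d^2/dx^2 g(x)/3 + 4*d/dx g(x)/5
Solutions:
 g(x) = C1 + C2*x^(11/5)


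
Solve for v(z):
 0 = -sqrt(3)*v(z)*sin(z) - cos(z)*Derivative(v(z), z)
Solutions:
 v(z) = C1*cos(z)^(sqrt(3))


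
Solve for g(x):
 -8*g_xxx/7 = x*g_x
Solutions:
 g(x) = C1 + Integral(C2*airyai(-7^(1/3)*x/2) + C3*airybi(-7^(1/3)*x/2), x)


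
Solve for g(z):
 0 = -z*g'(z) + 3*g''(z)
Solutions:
 g(z) = C1 + C2*erfi(sqrt(6)*z/6)


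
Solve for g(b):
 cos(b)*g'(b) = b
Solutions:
 g(b) = C1 + Integral(b/cos(b), b)


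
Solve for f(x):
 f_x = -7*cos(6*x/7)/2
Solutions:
 f(x) = C1 - 49*sin(6*x/7)/12


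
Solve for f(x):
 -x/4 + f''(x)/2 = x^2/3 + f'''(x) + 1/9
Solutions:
 f(x) = C1 + C2*x + C3*exp(x/2) + x^4/18 + 19*x^3/36 + 59*x^2/18


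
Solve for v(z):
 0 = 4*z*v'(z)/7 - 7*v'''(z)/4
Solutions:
 v(z) = C1 + Integral(C2*airyai(2*14^(1/3)*z/7) + C3*airybi(2*14^(1/3)*z/7), z)


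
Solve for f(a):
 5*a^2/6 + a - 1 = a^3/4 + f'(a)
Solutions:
 f(a) = C1 - a^4/16 + 5*a^3/18 + a^2/2 - a


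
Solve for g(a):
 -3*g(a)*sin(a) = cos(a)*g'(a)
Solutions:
 g(a) = C1*cos(a)^3


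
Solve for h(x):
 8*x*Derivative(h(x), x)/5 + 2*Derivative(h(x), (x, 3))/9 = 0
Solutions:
 h(x) = C1 + Integral(C2*airyai(-30^(2/3)*x/5) + C3*airybi(-30^(2/3)*x/5), x)


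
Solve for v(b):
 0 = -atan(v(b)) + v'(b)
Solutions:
 Integral(1/atan(_y), (_y, v(b))) = C1 + b


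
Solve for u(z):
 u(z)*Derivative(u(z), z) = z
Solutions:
 u(z) = -sqrt(C1 + z^2)
 u(z) = sqrt(C1 + z^2)


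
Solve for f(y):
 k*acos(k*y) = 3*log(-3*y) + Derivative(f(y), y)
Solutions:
 f(y) = C1 + k*Piecewise((y*acos(k*y) - sqrt(-k^2*y^2 + 1)/k, Ne(k, 0)), (pi*y/2, True)) - 3*y*log(-y) - 3*y*log(3) + 3*y


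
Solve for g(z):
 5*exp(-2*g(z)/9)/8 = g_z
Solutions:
 g(z) = 9*log(-sqrt(C1 + 5*z)) - 9*log(6)
 g(z) = 9*log(C1 + 5*z)/2 - 9*log(6)


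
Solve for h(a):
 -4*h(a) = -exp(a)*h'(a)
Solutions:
 h(a) = C1*exp(-4*exp(-a))


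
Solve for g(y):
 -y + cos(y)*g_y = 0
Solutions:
 g(y) = C1 + Integral(y/cos(y), y)


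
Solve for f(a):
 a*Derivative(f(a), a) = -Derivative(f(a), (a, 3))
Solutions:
 f(a) = C1 + Integral(C2*airyai(-a) + C3*airybi(-a), a)


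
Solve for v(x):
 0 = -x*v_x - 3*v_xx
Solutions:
 v(x) = C1 + C2*erf(sqrt(6)*x/6)


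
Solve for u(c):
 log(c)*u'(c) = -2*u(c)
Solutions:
 u(c) = C1*exp(-2*li(c))


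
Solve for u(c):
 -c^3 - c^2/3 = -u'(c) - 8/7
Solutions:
 u(c) = C1 + c^4/4 + c^3/9 - 8*c/7


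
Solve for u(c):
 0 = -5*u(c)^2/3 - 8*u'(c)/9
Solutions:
 u(c) = 8/(C1 + 15*c)


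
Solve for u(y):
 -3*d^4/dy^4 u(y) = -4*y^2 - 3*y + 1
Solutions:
 u(y) = C1 + C2*y + C3*y^2 + C4*y^3 + y^6/270 + y^5/120 - y^4/72


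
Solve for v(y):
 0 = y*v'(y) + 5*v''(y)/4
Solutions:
 v(y) = C1 + C2*erf(sqrt(10)*y/5)


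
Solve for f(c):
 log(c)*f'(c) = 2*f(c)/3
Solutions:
 f(c) = C1*exp(2*li(c)/3)


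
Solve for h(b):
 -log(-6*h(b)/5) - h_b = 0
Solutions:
 Integral(1/(log(-_y) - log(5) + log(6)), (_y, h(b))) = C1 - b


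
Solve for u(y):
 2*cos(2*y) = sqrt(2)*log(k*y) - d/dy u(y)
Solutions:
 u(y) = C1 + sqrt(2)*y*(log(k*y) - 1) - sin(2*y)


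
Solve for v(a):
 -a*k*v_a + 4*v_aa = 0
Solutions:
 v(a) = Piecewise((-sqrt(2)*sqrt(pi)*C1*erf(sqrt(2)*a*sqrt(-k)/4)/sqrt(-k) - C2, (k > 0) | (k < 0)), (-C1*a - C2, True))


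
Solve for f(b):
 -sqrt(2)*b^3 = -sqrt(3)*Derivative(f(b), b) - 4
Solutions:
 f(b) = C1 + sqrt(6)*b^4/12 - 4*sqrt(3)*b/3


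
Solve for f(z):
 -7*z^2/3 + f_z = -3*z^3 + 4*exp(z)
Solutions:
 f(z) = C1 - 3*z^4/4 + 7*z^3/9 + 4*exp(z)


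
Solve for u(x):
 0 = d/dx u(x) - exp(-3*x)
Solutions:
 u(x) = C1 - exp(-3*x)/3


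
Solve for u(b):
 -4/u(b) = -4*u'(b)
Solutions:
 u(b) = -sqrt(C1 + 2*b)
 u(b) = sqrt(C1 + 2*b)


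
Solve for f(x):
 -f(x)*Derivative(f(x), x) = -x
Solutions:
 f(x) = -sqrt(C1 + x^2)
 f(x) = sqrt(C1 + x^2)


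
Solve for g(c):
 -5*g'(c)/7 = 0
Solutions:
 g(c) = C1


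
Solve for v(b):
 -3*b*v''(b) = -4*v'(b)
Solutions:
 v(b) = C1 + C2*b^(7/3)


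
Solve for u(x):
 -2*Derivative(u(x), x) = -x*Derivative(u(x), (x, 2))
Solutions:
 u(x) = C1 + C2*x^3


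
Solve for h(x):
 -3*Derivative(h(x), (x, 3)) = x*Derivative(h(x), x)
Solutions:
 h(x) = C1 + Integral(C2*airyai(-3^(2/3)*x/3) + C3*airybi(-3^(2/3)*x/3), x)


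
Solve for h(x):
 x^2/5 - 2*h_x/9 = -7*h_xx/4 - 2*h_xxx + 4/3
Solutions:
 h(x) = C1 + C2*exp(x*(-21 + sqrt(697))/48) + C3*exp(-x*(21 + sqrt(697))/48) + 3*x^3/10 + 567*x^2/80 + 7797*x/64


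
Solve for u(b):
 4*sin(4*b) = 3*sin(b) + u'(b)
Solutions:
 u(b) = C1 + 3*cos(b) - cos(4*b)


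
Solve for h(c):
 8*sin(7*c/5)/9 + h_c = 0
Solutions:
 h(c) = C1 + 40*cos(7*c/5)/63


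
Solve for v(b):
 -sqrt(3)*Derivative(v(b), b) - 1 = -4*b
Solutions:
 v(b) = C1 + 2*sqrt(3)*b^2/3 - sqrt(3)*b/3


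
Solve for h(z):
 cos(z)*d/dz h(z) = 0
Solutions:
 h(z) = C1


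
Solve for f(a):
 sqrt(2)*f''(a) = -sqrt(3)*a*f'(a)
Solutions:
 f(a) = C1 + C2*erf(6^(1/4)*a/2)


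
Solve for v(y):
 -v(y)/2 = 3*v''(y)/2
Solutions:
 v(y) = C1*sin(sqrt(3)*y/3) + C2*cos(sqrt(3)*y/3)


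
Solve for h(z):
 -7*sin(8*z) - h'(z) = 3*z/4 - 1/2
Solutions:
 h(z) = C1 - 3*z^2/8 + z/2 + 7*cos(8*z)/8


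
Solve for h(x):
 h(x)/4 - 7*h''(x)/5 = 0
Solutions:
 h(x) = C1*exp(-sqrt(35)*x/14) + C2*exp(sqrt(35)*x/14)


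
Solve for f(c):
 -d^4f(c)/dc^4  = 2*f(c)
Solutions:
 f(c) = (C1*sin(2^(3/4)*c/2) + C2*cos(2^(3/4)*c/2))*exp(-2^(3/4)*c/2) + (C3*sin(2^(3/4)*c/2) + C4*cos(2^(3/4)*c/2))*exp(2^(3/4)*c/2)


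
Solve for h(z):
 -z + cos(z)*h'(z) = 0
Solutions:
 h(z) = C1 + Integral(z/cos(z), z)


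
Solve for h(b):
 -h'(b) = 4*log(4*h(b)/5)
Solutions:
 Integral(1/(log(_y) - log(5) + 2*log(2)), (_y, h(b)))/4 = C1 - b


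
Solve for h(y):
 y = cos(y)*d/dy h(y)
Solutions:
 h(y) = C1 + Integral(y/cos(y), y)


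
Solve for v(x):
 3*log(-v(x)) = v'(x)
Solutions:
 -li(-v(x)) = C1 + 3*x


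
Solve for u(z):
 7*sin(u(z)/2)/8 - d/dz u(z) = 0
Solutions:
 -7*z/8 + log(cos(u(z)/2) - 1) - log(cos(u(z)/2) + 1) = C1


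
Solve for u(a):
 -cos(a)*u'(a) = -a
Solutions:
 u(a) = C1 + Integral(a/cos(a), a)


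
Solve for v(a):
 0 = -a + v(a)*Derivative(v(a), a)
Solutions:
 v(a) = -sqrt(C1 + a^2)
 v(a) = sqrt(C1 + a^2)


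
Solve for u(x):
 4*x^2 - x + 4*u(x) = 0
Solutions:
 u(x) = x*(1/4 - x)


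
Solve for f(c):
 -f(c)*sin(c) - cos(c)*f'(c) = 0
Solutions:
 f(c) = C1*cos(c)


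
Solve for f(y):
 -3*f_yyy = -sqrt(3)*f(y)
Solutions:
 f(y) = C3*exp(3^(5/6)*y/3) + (C1*sin(3^(1/3)*y/2) + C2*cos(3^(1/3)*y/2))*exp(-3^(5/6)*y/6)


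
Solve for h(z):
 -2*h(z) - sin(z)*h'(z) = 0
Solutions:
 h(z) = C1*(cos(z) + 1)/(cos(z) - 1)


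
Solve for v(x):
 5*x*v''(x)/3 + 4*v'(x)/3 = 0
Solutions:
 v(x) = C1 + C2*x^(1/5)


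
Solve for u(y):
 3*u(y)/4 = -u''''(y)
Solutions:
 u(y) = (C1*sin(3^(1/4)*y/2) + C2*cos(3^(1/4)*y/2))*exp(-3^(1/4)*y/2) + (C3*sin(3^(1/4)*y/2) + C4*cos(3^(1/4)*y/2))*exp(3^(1/4)*y/2)


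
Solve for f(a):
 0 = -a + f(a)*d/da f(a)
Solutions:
 f(a) = -sqrt(C1 + a^2)
 f(a) = sqrt(C1 + a^2)


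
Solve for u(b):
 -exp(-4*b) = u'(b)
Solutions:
 u(b) = C1 + exp(-4*b)/4


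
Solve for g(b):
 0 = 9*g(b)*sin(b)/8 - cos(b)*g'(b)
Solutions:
 g(b) = C1/cos(b)^(9/8)


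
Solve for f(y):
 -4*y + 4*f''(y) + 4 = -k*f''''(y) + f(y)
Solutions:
 f(y) = C1*exp(-y*sqrt((-sqrt(k + 4) - 2)/k)) + C2*exp(y*sqrt((-sqrt(k + 4) - 2)/k)) + C3*exp(-y*sqrt((sqrt(k + 4) - 2)/k)) + C4*exp(y*sqrt((sqrt(k + 4) - 2)/k)) - 4*y + 4


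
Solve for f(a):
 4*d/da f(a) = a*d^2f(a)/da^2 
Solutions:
 f(a) = C1 + C2*a^5


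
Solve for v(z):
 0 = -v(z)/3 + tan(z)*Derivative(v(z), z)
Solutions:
 v(z) = C1*sin(z)^(1/3)


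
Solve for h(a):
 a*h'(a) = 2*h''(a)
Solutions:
 h(a) = C1 + C2*erfi(a/2)


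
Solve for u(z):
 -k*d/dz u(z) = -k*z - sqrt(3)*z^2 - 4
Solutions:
 u(z) = C1 + z^2/2 + sqrt(3)*z^3/(3*k) + 4*z/k


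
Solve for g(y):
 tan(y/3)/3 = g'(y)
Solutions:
 g(y) = C1 - log(cos(y/3))


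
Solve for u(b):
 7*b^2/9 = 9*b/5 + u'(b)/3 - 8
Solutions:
 u(b) = C1 + 7*b^3/9 - 27*b^2/10 + 24*b


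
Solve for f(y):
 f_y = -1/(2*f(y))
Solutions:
 f(y) = -sqrt(C1 - y)
 f(y) = sqrt(C1 - y)


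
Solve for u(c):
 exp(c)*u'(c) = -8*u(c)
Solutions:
 u(c) = C1*exp(8*exp(-c))


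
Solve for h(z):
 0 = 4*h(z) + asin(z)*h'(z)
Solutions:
 h(z) = C1*exp(-4*Integral(1/asin(z), z))


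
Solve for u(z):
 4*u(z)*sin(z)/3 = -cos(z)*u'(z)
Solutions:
 u(z) = C1*cos(z)^(4/3)


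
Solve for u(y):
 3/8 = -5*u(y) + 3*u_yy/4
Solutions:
 u(y) = C1*exp(-2*sqrt(15)*y/3) + C2*exp(2*sqrt(15)*y/3) - 3/40


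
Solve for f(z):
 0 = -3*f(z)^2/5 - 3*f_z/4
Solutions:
 f(z) = 5/(C1 + 4*z)


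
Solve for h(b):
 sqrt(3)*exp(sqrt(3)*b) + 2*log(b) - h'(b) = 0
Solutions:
 h(b) = C1 + 2*b*log(b) - 2*b + exp(sqrt(3)*b)


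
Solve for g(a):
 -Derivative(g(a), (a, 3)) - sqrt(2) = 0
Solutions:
 g(a) = C1 + C2*a + C3*a^2 - sqrt(2)*a^3/6


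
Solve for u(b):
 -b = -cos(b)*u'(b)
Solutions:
 u(b) = C1 + Integral(b/cos(b), b)


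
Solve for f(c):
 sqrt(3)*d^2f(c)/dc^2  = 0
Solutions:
 f(c) = C1 + C2*c


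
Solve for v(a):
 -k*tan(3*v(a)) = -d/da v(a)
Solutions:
 v(a) = -asin(C1*exp(3*a*k))/3 + pi/3
 v(a) = asin(C1*exp(3*a*k))/3


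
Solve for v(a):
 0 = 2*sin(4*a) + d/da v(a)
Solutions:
 v(a) = C1 + cos(4*a)/2


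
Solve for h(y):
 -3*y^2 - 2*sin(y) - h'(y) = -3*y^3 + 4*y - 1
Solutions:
 h(y) = C1 + 3*y^4/4 - y^3 - 2*y^2 + y + 2*cos(y)


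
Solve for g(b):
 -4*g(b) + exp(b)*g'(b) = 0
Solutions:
 g(b) = C1*exp(-4*exp(-b))


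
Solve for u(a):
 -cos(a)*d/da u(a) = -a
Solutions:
 u(a) = C1 + Integral(a/cos(a), a)


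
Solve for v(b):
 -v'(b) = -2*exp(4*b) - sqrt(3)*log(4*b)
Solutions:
 v(b) = C1 + sqrt(3)*b*log(b) + sqrt(3)*b*(-1 + 2*log(2)) + exp(4*b)/2


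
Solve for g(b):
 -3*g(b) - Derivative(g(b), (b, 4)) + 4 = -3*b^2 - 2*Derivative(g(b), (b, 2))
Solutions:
 g(b) = b^2 + (C1*sin(3^(1/4)*b*sin(atan(sqrt(2))/2)) + C2*cos(3^(1/4)*b*sin(atan(sqrt(2))/2)))*exp(-3^(1/4)*b*cos(atan(sqrt(2))/2)) + (C3*sin(3^(1/4)*b*sin(atan(sqrt(2))/2)) + C4*cos(3^(1/4)*b*sin(atan(sqrt(2))/2)))*exp(3^(1/4)*b*cos(atan(sqrt(2))/2)) + 8/3


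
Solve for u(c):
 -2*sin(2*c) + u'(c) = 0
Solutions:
 u(c) = C1 - cos(2*c)


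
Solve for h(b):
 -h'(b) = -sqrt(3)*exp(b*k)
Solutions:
 h(b) = C1 + sqrt(3)*exp(b*k)/k


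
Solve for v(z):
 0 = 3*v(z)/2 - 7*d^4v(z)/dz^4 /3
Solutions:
 v(z) = C1*exp(-14^(3/4)*sqrt(3)*z/14) + C2*exp(14^(3/4)*sqrt(3)*z/14) + C3*sin(14^(3/4)*sqrt(3)*z/14) + C4*cos(14^(3/4)*sqrt(3)*z/14)


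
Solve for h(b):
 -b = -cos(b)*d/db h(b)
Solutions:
 h(b) = C1 + Integral(b/cos(b), b)


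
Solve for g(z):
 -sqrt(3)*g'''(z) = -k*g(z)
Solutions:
 g(z) = C1*exp(3^(5/6)*k^(1/3)*z/3) + C2*exp(k^(1/3)*z*(-3^(5/6) + 3*3^(1/3)*I)/6) + C3*exp(-k^(1/3)*z*(3^(5/6) + 3*3^(1/3)*I)/6)


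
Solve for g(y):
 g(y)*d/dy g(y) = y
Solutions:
 g(y) = -sqrt(C1 + y^2)
 g(y) = sqrt(C1 + y^2)


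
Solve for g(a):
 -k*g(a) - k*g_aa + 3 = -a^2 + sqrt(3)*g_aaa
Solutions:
 g(a) = C1*exp(a*(-24*2^(1/3)*k^2/((-sqrt(3) + 3*I)*(2*k^3 + 81*k + sqrt(k^2*(-4*k^4 + (2*k^2 + 81)^2)))^(1/3)) - 4*sqrt(3)*k + 2^(2/3)*sqrt(3)*(2*k^3 + 81*k + sqrt(k^2*(-4*k^4 + (2*k^2 + 81)^2)))^(1/3) - 3*2^(2/3)*I*(2*k^3 + 81*k + sqrt(k^2*(-4*k^4 + (2*k^2 + 81)^2)))^(1/3))/36) + C2*exp(a*(24*2^(1/3)*k^2/((sqrt(3) + 3*I)*(2*k^3 + 81*k + sqrt(k^2*(-4*k^4 + (2*k^2 + 81)^2)))^(1/3)) - 4*sqrt(3)*k + 2^(2/3)*sqrt(3)*(2*k^3 + 81*k + sqrt(k^2*(-4*k^4 + (2*k^2 + 81)^2)))^(1/3) + 3*2^(2/3)*I*(2*k^3 + 81*k + sqrt(k^2*(-4*k^4 + (2*k^2 + 81)^2)))^(1/3))/36) + C3*exp(-sqrt(3)*a*(2*2^(1/3)*k^2/(2*k^3 + 81*k + sqrt(k^2*(-4*k^4 + (2*k^2 + 81)^2)))^(1/3) + 2*k + 2^(2/3)*(2*k^3 + 81*k + sqrt(k^2*(-4*k^4 + (2*k^2 + 81)^2)))^(1/3))/18) + a^2/k + 1/k


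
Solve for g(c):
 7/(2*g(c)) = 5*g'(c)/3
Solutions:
 g(c) = -sqrt(C1 + 105*c)/5
 g(c) = sqrt(C1 + 105*c)/5


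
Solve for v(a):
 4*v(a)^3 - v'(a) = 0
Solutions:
 v(a) = -sqrt(2)*sqrt(-1/(C1 + 4*a))/2
 v(a) = sqrt(2)*sqrt(-1/(C1 + 4*a))/2


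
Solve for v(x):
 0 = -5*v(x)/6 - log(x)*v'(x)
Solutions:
 v(x) = C1*exp(-5*li(x)/6)


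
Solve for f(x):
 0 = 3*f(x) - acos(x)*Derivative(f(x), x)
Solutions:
 f(x) = C1*exp(3*Integral(1/acos(x), x))


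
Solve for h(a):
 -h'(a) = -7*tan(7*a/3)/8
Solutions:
 h(a) = C1 - 3*log(cos(7*a/3))/8


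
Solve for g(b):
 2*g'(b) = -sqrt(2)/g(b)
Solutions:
 g(b) = -sqrt(C1 - sqrt(2)*b)
 g(b) = sqrt(C1 - sqrt(2)*b)


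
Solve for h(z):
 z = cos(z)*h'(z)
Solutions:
 h(z) = C1 + Integral(z/cos(z), z)


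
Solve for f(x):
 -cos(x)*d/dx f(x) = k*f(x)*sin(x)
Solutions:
 f(x) = C1*exp(k*log(cos(x)))


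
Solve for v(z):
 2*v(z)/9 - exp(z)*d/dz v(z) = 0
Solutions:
 v(z) = C1*exp(-2*exp(-z)/9)


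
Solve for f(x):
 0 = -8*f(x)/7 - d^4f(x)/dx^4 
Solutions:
 f(x) = (C1*sin(2^(1/4)*7^(3/4)*x/7) + C2*cos(2^(1/4)*7^(3/4)*x/7))*exp(-2^(1/4)*7^(3/4)*x/7) + (C3*sin(2^(1/4)*7^(3/4)*x/7) + C4*cos(2^(1/4)*7^(3/4)*x/7))*exp(2^(1/4)*7^(3/4)*x/7)


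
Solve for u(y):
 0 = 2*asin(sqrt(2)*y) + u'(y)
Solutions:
 u(y) = C1 - 2*y*asin(sqrt(2)*y) - sqrt(2)*sqrt(1 - 2*y^2)


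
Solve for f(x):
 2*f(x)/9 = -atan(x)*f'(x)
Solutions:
 f(x) = C1*exp(-2*Integral(1/atan(x), x)/9)


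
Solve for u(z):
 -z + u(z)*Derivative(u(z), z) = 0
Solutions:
 u(z) = -sqrt(C1 + z^2)
 u(z) = sqrt(C1 + z^2)


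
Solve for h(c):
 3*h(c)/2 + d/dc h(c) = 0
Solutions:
 h(c) = C1*exp(-3*c/2)


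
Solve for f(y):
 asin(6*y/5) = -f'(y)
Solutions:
 f(y) = C1 - y*asin(6*y/5) - sqrt(25 - 36*y^2)/6


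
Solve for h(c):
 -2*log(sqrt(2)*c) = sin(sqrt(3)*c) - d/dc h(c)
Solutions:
 h(c) = C1 + 2*c*log(c) - 2*c + c*log(2) - sqrt(3)*cos(sqrt(3)*c)/3


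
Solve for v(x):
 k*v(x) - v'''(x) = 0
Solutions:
 v(x) = C1*exp(k^(1/3)*x) + C2*exp(k^(1/3)*x*(-1 + sqrt(3)*I)/2) + C3*exp(-k^(1/3)*x*(1 + sqrt(3)*I)/2)


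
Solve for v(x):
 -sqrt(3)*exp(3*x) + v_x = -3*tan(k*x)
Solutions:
 v(x) = C1 - 3*Piecewise((-log(cos(k*x))/k, Ne(k, 0)), (0, True)) + sqrt(3)*exp(3*x)/3


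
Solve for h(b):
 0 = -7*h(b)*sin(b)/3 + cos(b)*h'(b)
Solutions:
 h(b) = C1/cos(b)^(7/3)


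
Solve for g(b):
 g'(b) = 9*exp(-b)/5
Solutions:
 g(b) = C1 - 9*exp(-b)/5


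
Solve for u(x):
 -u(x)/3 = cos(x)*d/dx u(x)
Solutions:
 u(x) = C1*(sin(x) - 1)^(1/6)/(sin(x) + 1)^(1/6)


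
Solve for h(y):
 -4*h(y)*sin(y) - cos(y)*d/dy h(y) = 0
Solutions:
 h(y) = C1*cos(y)^4


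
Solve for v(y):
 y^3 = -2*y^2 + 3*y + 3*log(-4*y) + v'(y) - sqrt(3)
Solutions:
 v(y) = C1 + y^4/4 + 2*y^3/3 - 3*y^2/2 - 3*y*log(-y) + y*(-6*log(2) + sqrt(3) + 3)


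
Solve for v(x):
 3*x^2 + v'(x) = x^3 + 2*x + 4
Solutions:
 v(x) = C1 + x^4/4 - x^3 + x^2 + 4*x


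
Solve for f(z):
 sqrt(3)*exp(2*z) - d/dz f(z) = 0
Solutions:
 f(z) = C1 + sqrt(3)*exp(2*z)/2


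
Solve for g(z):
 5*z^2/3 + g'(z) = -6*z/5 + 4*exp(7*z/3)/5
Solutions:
 g(z) = C1 - 5*z^3/9 - 3*z^2/5 + 12*exp(7*z/3)/35


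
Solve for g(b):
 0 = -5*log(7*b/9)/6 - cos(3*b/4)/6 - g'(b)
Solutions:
 g(b) = C1 - 5*b*log(b)/6 - 5*b*log(7)/6 + 5*b/6 + 5*b*log(3)/3 - 2*sin(3*b/4)/9


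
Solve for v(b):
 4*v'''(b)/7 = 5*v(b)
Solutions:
 v(b) = C3*exp(70^(1/3)*b/2) + (C1*sin(sqrt(3)*70^(1/3)*b/4) + C2*cos(sqrt(3)*70^(1/3)*b/4))*exp(-70^(1/3)*b/4)


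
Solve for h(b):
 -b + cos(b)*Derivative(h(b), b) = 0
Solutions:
 h(b) = C1 + Integral(b/cos(b), b)


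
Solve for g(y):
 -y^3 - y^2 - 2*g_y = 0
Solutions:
 g(y) = C1 - y^4/8 - y^3/6


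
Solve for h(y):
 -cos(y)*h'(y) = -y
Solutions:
 h(y) = C1 + Integral(y/cos(y), y)


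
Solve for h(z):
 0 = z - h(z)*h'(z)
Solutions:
 h(z) = -sqrt(C1 + z^2)
 h(z) = sqrt(C1 + z^2)


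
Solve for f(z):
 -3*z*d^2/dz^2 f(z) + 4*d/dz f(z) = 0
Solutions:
 f(z) = C1 + C2*z^(7/3)


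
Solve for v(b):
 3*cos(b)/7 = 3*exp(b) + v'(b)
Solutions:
 v(b) = C1 - 3*exp(b) + 3*sin(b)/7


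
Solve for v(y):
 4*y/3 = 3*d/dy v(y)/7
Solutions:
 v(y) = C1 + 14*y^2/9


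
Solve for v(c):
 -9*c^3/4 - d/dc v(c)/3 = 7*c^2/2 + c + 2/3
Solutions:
 v(c) = C1 - 27*c^4/16 - 7*c^3/2 - 3*c^2/2 - 2*c


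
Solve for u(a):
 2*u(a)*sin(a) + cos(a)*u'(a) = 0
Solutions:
 u(a) = C1*cos(a)^2


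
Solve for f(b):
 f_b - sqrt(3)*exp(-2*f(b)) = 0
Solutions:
 f(b) = log(-sqrt(C1 + 2*sqrt(3)*b))
 f(b) = log(C1 + 2*sqrt(3)*b)/2


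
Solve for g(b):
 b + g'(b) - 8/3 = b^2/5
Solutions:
 g(b) = C1 + b^3/15 - b^2/2 + 8*b/3


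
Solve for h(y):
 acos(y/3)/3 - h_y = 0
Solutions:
 h(y) = C1 + y*acos(y/3)/3 - sqrt(9 - y^2)/3


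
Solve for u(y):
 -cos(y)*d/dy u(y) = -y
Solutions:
 u(y) = C1 + Integral(y/cos(y), y)


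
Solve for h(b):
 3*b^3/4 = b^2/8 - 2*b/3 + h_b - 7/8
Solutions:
 h(b) = C1 + 3*b^4/16 - b^3/24 + b^2/3 + 7*b/8


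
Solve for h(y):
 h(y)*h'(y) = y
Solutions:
 h(y) = -sqrt(C1 + y^2)
 h(y) = sqrt(C1 + y^2)
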